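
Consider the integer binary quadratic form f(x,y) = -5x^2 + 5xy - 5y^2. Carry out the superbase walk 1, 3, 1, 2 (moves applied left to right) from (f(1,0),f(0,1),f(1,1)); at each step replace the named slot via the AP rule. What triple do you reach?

start (-5,-5,-5) = (f(1,0),f(0,1),f(1,1))
replace slot 1: 2·((-5)+(-5)) − (-5) = -15 → (-15,-5,-5)
replace slot 3: 2·((-15)+(-5)) − (-5) = -35 → (-15,-5,-35)
replace slot 1: 2·((-5)+(-35)) − (-15) = -65 → (-65,-5,-35)
replace slot 2: 2·((-65)+(-35)) − (-5) = -195 → (-65,-195,-35)

-65,-195,-35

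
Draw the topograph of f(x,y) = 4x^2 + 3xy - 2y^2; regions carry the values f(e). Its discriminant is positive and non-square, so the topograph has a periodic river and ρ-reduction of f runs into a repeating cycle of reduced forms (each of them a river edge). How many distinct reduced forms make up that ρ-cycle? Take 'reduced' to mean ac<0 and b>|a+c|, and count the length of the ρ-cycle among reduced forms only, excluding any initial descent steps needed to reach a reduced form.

D = 41, ⌊√D⌋ = 6
river: ρ → (-2,5,2)
river: ρ → (2,3,-4)
river: ρ → (-4,5,1)
river: ρ → (1,5,-4)
river: ρ → (-4,3,2)
river: ρ → (2,5,-2)
river: ρ → (-2,3,4)
river: ρ → (4,5,-1)
river: ρ → (-1,5,4)
river: ρ → (4,3,-2)
ρ-cycle length = 10 (tail of 0 descent steps not counted)

10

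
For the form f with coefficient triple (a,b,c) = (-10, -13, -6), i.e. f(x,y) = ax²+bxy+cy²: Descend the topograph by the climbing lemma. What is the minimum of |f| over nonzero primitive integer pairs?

translate: b→-7 (≡13 mod 20), so (10,13,6)→(10,-7,3)
flip: (10,-7,3)→(3,7,10)
translate: b→1 (≡7 mod 6), so (3,7,10)→(3,1,6)
reduced (well bottom): (3,1,6) with a≤c, −a<b≤a
well minimum |f| = |-3| = 3 (negative-definite)

3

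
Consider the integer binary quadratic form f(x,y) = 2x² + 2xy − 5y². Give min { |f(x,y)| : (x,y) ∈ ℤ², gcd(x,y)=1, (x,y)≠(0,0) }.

descent: ρ → (-5,-2,2)
descent: ρ → (2,6,-1)  [lands on river]
river: ρ → (-1,6,2)
closes: descent 2, river 2
min |a| on river = 1

1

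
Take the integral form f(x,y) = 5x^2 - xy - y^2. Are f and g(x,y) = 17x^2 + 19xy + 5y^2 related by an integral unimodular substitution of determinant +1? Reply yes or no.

D₁ = 21, D₂ = 21
river cycle of f (length 2): (-1, 3, 3), (3, 3, -1)
river cycle of g (length 2): (-1, 3, 3), (3, 3, -1)
cycles coincide ⇒ equivalent

yes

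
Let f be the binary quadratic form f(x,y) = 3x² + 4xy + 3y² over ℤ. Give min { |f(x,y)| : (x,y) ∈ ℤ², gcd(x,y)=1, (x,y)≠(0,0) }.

translate: b→-2 (≡4 mod 6), so (3,4,3)→(3,-2,2)
flip: (3,-2,2)→(2,2,3)
reduced (well bottom): (2,2,3) with a≤c, −a<b≤a
well minimum = a = 2

2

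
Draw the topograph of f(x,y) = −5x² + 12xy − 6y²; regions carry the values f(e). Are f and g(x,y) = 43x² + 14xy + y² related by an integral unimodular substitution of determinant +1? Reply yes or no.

D₁ = 24, D₂ = 24
river cycle of f (length 2): (1, 4, -2), (-2, 4, 1)
river cycle of g (length 2): (1, 4, -2), (-2, 4, 1)
cycles coincide ⇒ equivalent

yes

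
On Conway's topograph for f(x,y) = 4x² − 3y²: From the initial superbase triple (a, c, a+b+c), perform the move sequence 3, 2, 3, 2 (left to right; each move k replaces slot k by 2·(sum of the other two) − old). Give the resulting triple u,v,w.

start (4,-3,1) = (f(1,0),f(0,1),f(1,1))
replace slot 3: 2·(4+(-3)) − 1 = 1 → (4,-3,1)
replace slot 2: 2·(4+1) − (-3) = 13 → (4,13,1)
replace slot 3: 2·(4+13) − 1 = 33 → (4,13,33)
replace slot 2: 2·(4+33) − 13 = 61 → (4,61,33)

4,61,33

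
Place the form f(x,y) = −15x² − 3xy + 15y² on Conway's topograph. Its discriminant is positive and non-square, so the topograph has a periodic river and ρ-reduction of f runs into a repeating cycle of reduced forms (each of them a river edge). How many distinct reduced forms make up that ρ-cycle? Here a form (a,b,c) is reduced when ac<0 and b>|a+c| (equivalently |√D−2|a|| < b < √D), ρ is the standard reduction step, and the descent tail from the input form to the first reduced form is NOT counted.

D = 909, ⌊√D⌋ = 30
descent: ρ → (15,3,-15)  [lands on river]
river: ρ → (-15,27,3)
river: ρ → (3,27,-15)
river: ρ → (-15,3,15)
river: ρ → (15,27,-3)
river: ρ → (-3,27,15)
ρ-cycle length = 6 (tail of 1 descent step not counted)

6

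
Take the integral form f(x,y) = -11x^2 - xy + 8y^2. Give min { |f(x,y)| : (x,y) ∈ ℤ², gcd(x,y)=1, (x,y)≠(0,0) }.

descent: ρ → (8,17,-2)  [lands on river]
river: ρ → (-2,15,16)
river: ρ → (16,17,-1)
river: ρ → (-1,17,16)
river: ρ → (16,15,-2)
river: ρ → (-2,17,8)
river: ρ → (8,15,-4)
river: ρ → (-4,17,4)
river: ρ → (4,15,-8)
river: ρ → (-8,17,2)
river: ρ → (2,15,-16)
river: ρ → (-16,17,1)
river: ρ → (1,17,-16)
river: ρ → (-16,15,2)
river: ρ → (2,17,-8)
river: ρ → (-8,15,4)
river: ρ → (4,17,-4)
river: ρ → (-4,15,8)
closes: descent 1, river 18
min |a| on river = 1

1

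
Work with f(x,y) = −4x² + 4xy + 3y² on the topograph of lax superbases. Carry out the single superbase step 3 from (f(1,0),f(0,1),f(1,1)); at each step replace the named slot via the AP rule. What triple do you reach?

start (-4,3,3) = (f(1,0),f(0,1),f(1,1))
replace slot 3: 2·((-4)+3) − 3 = -5 → (-4,3,-5)

-4,3,-5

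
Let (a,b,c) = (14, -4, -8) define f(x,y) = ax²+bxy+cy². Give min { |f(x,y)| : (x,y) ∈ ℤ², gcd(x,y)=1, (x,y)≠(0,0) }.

descent: ρ → (-8,20,2)  [lands on river]
river: ρ → (2,20,-8)
river: ρ → (-8,12,10)
river: ρ → (10,8,-10)
river: ρ → (-10,12,8)
river: ρ → (8,20,-2)
river: ρ → (-2,20,8)
river: ρ → (8,12,-10)
river: ρ → (-10,8,10)
river: ρ → (10,12,-8)
closes: descent 1, river 10
min |a| on river = 2

2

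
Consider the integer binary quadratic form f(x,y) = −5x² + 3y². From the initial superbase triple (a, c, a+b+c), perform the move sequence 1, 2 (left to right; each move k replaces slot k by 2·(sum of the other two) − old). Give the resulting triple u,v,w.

start (-5,3,-2) = (f(1,0),f(0,1),f(1,1))
replace slot 1: 2·(3+(-2)) − (-5) = 7 → (7,3,-2)
replace slot 2: 2·(7+(-2)) − 3 = 7 → (7,7,-2)

7,7,-2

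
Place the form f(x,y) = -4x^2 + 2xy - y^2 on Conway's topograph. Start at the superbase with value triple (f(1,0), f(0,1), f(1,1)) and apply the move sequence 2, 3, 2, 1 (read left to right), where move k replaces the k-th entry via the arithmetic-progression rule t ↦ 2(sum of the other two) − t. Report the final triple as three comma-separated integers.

start (-4,-1,-3) = (f(1,0),f(0,1),f(1,1))
replace slot 2: 2·((-4)+(-3)) − (-1) = -13 → (-4,-13,-3)
replace slot 3: 2·((-4)+(-13)) − (-3) = -31 → (-4,-13,-31)
replace slot 2: 2·((-4)+(-31)) − (-13) = -57 → (-4,-57,-31)
replace slot 1: 2·((-57)+(-31)) − (-4) = -172 → (-172,-57,-31)

-172,-57,-31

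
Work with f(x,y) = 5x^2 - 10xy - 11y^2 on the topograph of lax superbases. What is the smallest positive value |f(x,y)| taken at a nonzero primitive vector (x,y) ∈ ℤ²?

descent: ρ → (-11,10,5)  [lands on river]
river: ρ → (5,10,-11)
river: ρ → (-11,12,4)
river: ρ → (4,12,-11)
closes: descent 1, river 4
min |a| on river = 4

4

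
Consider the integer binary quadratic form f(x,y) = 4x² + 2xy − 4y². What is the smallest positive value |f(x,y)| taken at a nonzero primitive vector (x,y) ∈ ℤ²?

river: ρ → (-4,6,2)
river: ρ → (2,6,-4)
river: ρ → (-4,2,4)
river: ρ → (4,6,-2)
river: ρ → (-2,6,4)
river: ρ → (4,2,-4)
closes: descent 0, river 6
min |a| on river = 2

2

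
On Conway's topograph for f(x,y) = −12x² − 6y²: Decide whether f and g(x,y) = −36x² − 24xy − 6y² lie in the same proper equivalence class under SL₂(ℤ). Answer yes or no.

D₁ = -288, D₂ = -288
f is negative-definite; reduce −f:
−f: flip: (12,0,6)→(6,0,12)
−f: reduced (well bottom): (6,0,12) with a≤c, −a<b≤a
flip sign back: reduced form of f is (-6,0,-12)
g is negative-definite; reduce −g:
−g: flip: (36,24,6)→(6,-24,36)
−g: translate: b→0 (≡-24 mod 12), so (6,-24,36)→(6,0,12)
−g: reduced (well bottom): (6,0,12) with a≤c, −a<b≤a
flip sign back: reduced form of g is (-6,0,-12)
reduced forms (-6, 0, -12) vs (-6, 0, -12) ⇒ equivalent

yes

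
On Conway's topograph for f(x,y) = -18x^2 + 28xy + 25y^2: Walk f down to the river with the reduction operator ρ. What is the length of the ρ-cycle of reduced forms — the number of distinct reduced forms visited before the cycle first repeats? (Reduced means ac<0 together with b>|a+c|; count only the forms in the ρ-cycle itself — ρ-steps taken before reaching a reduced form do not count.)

D = 2584, ⌊√D⌋ = 50
river: ρ → (25,22,-21)
river: ρ → (-21,20,26)
river: ρ → (26,32,-15)
river: ρ → (-15,28,30)
river: ρ → (30,32,-13)
river: ρ → (-13,46,9)
river: ρ → (9,44,-18)
river: ρ → (-18,28,25)
ρ-cycle length = 8 (tail of 0 descent steps not counted)

8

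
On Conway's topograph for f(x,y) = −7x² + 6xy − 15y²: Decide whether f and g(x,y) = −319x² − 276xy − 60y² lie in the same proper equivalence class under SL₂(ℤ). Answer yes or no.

D₁ = -384, D₂ = -384
f is negative-definite; reduce −f:
−f: reduced (well bottom): (7,-6,15) with a≤c, −a<b≤a
flip sign back: reduced form of f is (-7,6,-15)
g is negative-definite; reduce −g:
−g: flip: (319,276,60)→(60,-276,319)
−g: translate: b→-36 (≡-276 mod 120), so (60,-276,319)→(60,-36,7)
−g: flip: (60,-36,7)→(7,36,60)
−g: translate: b→-6 (≡36 mod 14), so (7,36,60)→(7,-6,15)
−g: reduced (well bottom): (7,-6,15) with a≤c, −a<b≤a
flip sign back: reduced form of g is (-7,6,-15)
reduced forms (-7, 6, -15) vs (-7, 6, -15) ⇒ equivalent

yes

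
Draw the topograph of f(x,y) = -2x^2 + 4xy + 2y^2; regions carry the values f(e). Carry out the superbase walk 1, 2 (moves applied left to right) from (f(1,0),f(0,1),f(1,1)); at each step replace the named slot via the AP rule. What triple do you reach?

start (-2,2,4) = (f(1,0),f(0,1),f(1,1))
replace slot 1: 2·(2+4) − (-2) = 14 → (14,2,4)
replace slot 2: 2·(14+4) − 2 = 34 → (14,34,4)

14,34,4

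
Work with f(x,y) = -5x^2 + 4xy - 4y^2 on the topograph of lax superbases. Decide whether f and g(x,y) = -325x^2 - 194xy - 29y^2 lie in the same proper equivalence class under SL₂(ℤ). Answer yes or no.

D₁ = -64, D₂ = -64
f is negative-definite; reduce −f:
−f: flip: (5,-4,4)→(4,4,5)
−f: reduced (well bottom): (4,4,5) with a≤c, −a<b≤a
flip sign back: reduced form of f is (-4,-4,-5)
g is negative-definite; reduce −g:
−g: flip: (325,194,29)→(29,-194,325)
−g: translate: b→-20 (≡-194 mod 58), so (29,-194,325)→(29,-20,4)
−g: flip: (29,-20,4)→(4,20,29)
−g: translate: b→4 (≡20 mod 8), so (4,20,29)→(4,4,5)
−g: reduced (well bottom): (4,4,5) with a≤c, −a<b≤a
flip sign back: reduced form of g is (-4,-4,-5)
reduced forms (-4, -4, -5) vs (-4, -4, -5) ⇒ equivalent

yes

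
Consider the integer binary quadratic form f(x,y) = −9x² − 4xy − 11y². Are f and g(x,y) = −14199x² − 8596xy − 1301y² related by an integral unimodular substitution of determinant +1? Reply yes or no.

D₁ = -380, D₂ = -380
f is negative-definite; reduce −f:
−f: reduced (well bottom): (9,4,11) with a≤c, −a<b≤a
flip sign back: reduced form of f is (-9,-4,-11)
g is negative-definite; reduce −g:
−g: flip: (14199,8596,1301)→(1301,-8596,14199)
−g: translate: b→-790 (≡-8596 mod 2602), so (1301,-8596,14199)→(1301,-790,120)
−g: flip: (1301,-790,120)→(120,790,1301)
−g: translate: b→70 (≡790 mod 240), so (120,790,1301)→(120,70,11)
−g: flip: (120,70,11)→(11,-70,120)
−g: translate: b→-4 (≡-70 mod 22), so (11,-70,120)→(11,-4,9)
−g: flip: (11,-4,9)→(9,4,11)
−g: reduced (well bottom): (9,4,11) with a≤c, −a<b≤a
flip sign back: reduced form of g is (-9,-4,-11)
reduced forms (-9, -4, -11) vs (-9, -4, -11) ⇒ equivalent

yes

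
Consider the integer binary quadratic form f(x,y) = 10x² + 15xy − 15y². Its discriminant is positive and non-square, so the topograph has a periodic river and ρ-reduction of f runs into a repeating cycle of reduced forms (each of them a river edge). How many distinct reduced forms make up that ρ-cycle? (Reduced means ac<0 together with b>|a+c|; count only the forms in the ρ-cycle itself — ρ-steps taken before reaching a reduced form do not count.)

D = 825, ⌊√D⌋ = 28
river: ρ → (-15,15,10)
river: ρ → (10,25,-5)
river: ρ → (-5,25,10)
river: ρ → (10,15,-15)
ρ-cycle length = 4 (tail of 0 descent steps not counted)

4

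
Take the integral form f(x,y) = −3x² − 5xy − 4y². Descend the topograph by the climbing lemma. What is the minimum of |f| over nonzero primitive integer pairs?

translate: b→-1 (≡5 mod 6), so (3,5,4)→(3,-1,2)
flip: (3,-1,2)→(2,1,3)
reduced (well bottom): (2,1,3) with a≤c, −a<b≤a
well minimum |f| = |-2| = 2 (negative-definite)

2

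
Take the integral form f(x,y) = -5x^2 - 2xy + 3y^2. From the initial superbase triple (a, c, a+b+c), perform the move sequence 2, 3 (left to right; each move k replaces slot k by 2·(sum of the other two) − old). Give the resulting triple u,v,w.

start (-5,3,-4) = (f(1,0),f(0,1),f(1,1))
replace slot 2: 2·((-5)+(-4)) − 3 = -21 → (-5,-21,-4)
replace slot 3: 2·((-5)+(-21)) − (-4) = -48 → (-5,-21,-48)

-5,-21,-48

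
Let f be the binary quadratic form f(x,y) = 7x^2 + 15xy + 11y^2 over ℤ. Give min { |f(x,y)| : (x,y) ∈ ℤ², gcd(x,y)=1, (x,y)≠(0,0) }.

translate: b→1 (≡15 mod 14), so (7,15,11)→(7,1,3)
flip: (7,1,3)→(3,-1,7)
reduced (well bottom): (3,-1,7) with a≤c, −a<b≤a
well minimum = a = 3

3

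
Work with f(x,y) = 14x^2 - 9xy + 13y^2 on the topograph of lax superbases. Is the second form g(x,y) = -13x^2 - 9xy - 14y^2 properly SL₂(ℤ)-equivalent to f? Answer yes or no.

D₁ = -647, D₂ = -647
f: flip: (14,-9,13)→(13,9,14)
f: reduced (well bottom): (13,9,14) with a≤c, −a<b≤a
g is negative-definite; reduce −g:
−g: reduced (well bottom): (13,9,14) with a≤c, −a<b≤a
flip sign back: reduced form of g is (-13,-9,-14)
reduced forms (13, 9, 14) vs (-13, -9, -14) ⇒ inequivalent

no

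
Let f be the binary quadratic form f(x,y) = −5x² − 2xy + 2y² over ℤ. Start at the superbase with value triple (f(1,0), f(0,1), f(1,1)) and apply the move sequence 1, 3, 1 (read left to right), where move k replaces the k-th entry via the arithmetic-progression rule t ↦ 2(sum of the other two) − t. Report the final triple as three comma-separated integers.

start (-5,2,-5) = (f(1,0),f(0,1),f(1,1))
replace slot 1: 2·(2+(-5)) − (-5) = -1 → (-1,2,-5)
replace slot 3: 2·((-1)+2) − (-5) = 7 → (-1,2,7)
replace slot 1: 2·(2+7) − (-1) = 19 → (19,2,7)

19,2,7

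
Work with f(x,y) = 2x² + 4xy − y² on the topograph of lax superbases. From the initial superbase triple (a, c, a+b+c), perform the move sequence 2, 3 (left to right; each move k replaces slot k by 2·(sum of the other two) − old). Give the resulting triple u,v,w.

start (2,-1,5) = (f(1,0),f(0,1),f(1,1))
replace slot 2: 2·(2+5) − (-1) = 15 → (2,15,5)
replace slot 3: 2·(2+15) − 5 = 29 → (2,15,29)

2,15,29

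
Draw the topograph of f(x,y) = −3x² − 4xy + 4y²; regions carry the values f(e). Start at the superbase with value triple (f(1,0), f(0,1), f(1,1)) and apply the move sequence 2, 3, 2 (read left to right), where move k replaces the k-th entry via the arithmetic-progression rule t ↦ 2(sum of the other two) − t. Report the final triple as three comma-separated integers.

start (-3,4,-3) = (f(1,0),f(0,1),f(1,1))
replace slot 2: 2·((-3)+(-3)) − 4 = -16 → (-3,-16,-3)
replace slot 3: 2·((-3)+(-16)) − (-3) = -35 → (-3,-16,-35)
replace slot 2: 2·((-3)+(-35)) − (-16) = -60 → (-3,-60,-35)

-3,-60,-35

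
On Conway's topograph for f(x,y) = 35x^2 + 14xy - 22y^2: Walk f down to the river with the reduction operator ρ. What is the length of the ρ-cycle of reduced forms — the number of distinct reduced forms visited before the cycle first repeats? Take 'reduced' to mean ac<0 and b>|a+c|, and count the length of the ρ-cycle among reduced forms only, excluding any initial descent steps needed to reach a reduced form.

D = 3276, ⌊√D⌋ = 57
river: ρ → (-22,30,27)
river: ρ → (27,24,-25)
river: ρ → (-25,26,26)
river: ρ → (26,26,-25)
river: ρ → (-25,24,27)
river: ρ → (27,30,-22)
river: ρ → (-22,14,35)
river: ρ → (35,56,-1)
river: ρ → (-1,56,35)
river: ρ → (35,14,-22)
ρ-cycle length = 10 (tail of 0 descent steps not counted)

10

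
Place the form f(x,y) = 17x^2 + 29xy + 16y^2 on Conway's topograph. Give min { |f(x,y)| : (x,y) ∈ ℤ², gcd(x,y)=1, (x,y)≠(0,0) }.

translate: b→-5 (≡29 mod 34), so (17,29,16)→(17,-5,4)
flip: (17,-5,4)→(4,5,17)
translate: b→-3 (≡5 mod 8), so (4,5,17)→(4,-3,16)
reduced (well bottom): (4,-3,16) with a≤c, −a<b≤a
well minimum = a = 4

4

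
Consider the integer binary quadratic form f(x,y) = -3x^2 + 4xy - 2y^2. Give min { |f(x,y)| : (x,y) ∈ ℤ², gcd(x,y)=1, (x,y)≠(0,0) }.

translate: b→2 (≡-4 mod 6), so (3,-4,2)→(3,2,1)
flip: (3,2,1)→(1,-2,3)
translate: b→0 (≡-2 mod 2), so (1,-2,3)→(1,0,2)
reduced (well bottom): (1,0,2) with a≤c, −a<b≤a
well minimum |f| = |-1| = 1 (negative-definite)

1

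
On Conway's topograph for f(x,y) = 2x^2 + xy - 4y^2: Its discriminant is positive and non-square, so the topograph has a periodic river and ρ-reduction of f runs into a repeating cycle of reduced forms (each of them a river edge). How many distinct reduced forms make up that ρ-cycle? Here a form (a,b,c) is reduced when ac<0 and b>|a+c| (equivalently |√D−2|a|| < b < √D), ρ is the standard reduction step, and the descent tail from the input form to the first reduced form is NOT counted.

D = 33, ⌊√D⌋ = 5
descent: ρ → (-4,-1,2)
descent: ρ → (2,5,-1)  [lands on river]
river: ρ → (-1,5,2)
river: ρ → (2,3,-3)
river: ρ → (-3,3,2)
ρ-cycle length = 4 (tail of 2 descent steps not counted)

4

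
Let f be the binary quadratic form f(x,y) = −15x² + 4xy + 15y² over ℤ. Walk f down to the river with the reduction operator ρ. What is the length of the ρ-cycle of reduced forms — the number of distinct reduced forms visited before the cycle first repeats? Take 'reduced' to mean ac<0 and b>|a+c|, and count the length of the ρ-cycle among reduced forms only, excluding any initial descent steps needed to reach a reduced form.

D = 916, ⌊√D⌋ = 30
river: ρ → (15,26,-4)
river: ρ → (-4,30,1)
river: ρ → (1,30,-4)
river: ρ → (-4,26,15)
river: ρ → (15,4,-15)
river: ρ → (-15,26,4)
river: ρ → (4,30,-1)
river: ρ → (-1,30,4)
river: ρ → (4,26,-15)
river: ρ → (-15,4,15)
ρ-cycle length = 10 (tail of 0 descent steps not counted)

10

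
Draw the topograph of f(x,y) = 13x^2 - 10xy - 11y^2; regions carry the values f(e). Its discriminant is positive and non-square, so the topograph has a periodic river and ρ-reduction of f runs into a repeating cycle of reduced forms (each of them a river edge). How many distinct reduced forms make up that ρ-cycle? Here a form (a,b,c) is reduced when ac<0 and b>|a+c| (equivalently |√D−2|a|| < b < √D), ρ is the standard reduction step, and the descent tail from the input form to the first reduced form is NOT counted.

D = 672, ⌊√D⌋ = 25
descent: ρ → (-11,10,13)  [lands on river]
river: ρ → (13,16,-8)
river: ρ → (-8,16,13)
river: ρ → (13,10,-11)
river: ρ → (-11,12,12)
river: ρ → (12,12,-11)
ρ-cycle length = 6 (tail of 1 descent step not counted)

6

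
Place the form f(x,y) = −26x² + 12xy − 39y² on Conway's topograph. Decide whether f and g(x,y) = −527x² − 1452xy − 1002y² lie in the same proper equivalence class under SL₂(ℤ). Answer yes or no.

D₁ = -3912, D₂ = -3912
f is negative-definite; reduce −f:
−f: reduced (well bottom): (26,-12,39) with a≤c, −a<b≤a
flip sign back: reduced form of f is (-26,12,-39)
g is negative-definite; reduce −g:
−g: translate: b→398 (≡1452 mod 1054), so (527,1452,1002)→(527,398,77)
−g: flip: (527,398,77)→(77,-398,527)
−g: translate: b→64 (≡-398 mod 154), so (77,-398,527)→(77,64,26)
−g: flip: (77,64,26)→(26,-64,77)
−g: translate: b→-12 (≡-64 mod 52), so (26,-64,77)→(26,-12,39)
−g: reduced (well bottom): (26,-12,39) with a≤c, −a<b≤a
flip sign back: reduced form of g is (-26,12,-39)
reduced forms (-26, 12, -39) vs (-26, 12, -39) ⇒ equivalent

yes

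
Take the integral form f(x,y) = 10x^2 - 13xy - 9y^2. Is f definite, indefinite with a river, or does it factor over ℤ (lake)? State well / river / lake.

D = b²−4ac = (-13)² − 4·10·(-9) = 529
D = 23² is a perfect square ⇒ form factors over ℤ ⇒ lakes

lake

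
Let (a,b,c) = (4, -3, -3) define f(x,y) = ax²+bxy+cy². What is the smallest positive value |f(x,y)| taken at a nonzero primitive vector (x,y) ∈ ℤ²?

descent: ρ → (-3,3,4)  [lands on river]
river: ρ → (4,5,-2)
river: ρ → (-2,7,1)
river: ρ → (1,7,-2)
river: ρ → (-2,5,4)
river: ρ → (4,3,-3)
closes: descent 1, river 6
min |a| on river = 1

1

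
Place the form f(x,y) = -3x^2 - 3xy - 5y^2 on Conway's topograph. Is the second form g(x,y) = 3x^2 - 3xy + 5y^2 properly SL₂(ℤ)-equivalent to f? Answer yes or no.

D₁ = -51, D₂ = -51
f is negative-definite; reduce −f:
−f: reduced (well bottom): (3,3,5) with a≤c, −a<b≤a
flip sign back: reduced form of f is (-3,-3,-5)
g: translate: b→3 (≡-3 mod 6), so (3,-3,5)→(3,3,5)
g: reduced (well bottom): (3,3,5) with a≤c, −a<b≤a
reduced forms (-3, -3, -5) vs (3, 3, 5) ⇒ inequivalent

no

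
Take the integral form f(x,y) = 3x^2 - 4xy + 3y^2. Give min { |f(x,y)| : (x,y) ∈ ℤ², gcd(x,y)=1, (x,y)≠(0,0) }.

translate: b→2 (≡-4 mod 6), so (3,-4,3)→(3,2,2)
flip: (3,2,2)→(2,-2,3)
translate: b→2 (≡-2 mod 4), so (2,-2,3)→(2,2,3)
reduced (well bottom): (2,2,3) with a≤c, −a<b≤a
well minimum = a = 2

2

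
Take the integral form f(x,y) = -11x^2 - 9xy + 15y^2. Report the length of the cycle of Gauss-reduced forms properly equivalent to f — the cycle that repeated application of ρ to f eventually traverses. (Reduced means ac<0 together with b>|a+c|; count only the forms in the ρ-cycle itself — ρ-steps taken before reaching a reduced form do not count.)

D = 741, ⌊√D⌋ = 27
descent: ρ → (15,9,-11)  [lands on river]
river: ρ → (-11,13,13)
river: ρ → (13,13,-11)
river: ρ → (-11,9,15)
river: ρ → (15,21,-5)
river: ρ → (-5,19,19)
river: ρ → (19,19,-5)
river: ρ → (-5,21,15)
ρ-cycle length = 8 (tail of 1 descent step not counted)

8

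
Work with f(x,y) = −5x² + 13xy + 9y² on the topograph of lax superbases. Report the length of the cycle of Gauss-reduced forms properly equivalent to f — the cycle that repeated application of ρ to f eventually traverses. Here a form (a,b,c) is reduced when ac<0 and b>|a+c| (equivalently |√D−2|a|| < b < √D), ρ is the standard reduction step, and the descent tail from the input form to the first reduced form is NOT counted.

D = 349, ⌊√D⌋ = 18
river: ρ → (9,5,-9)
river: ρ → (-9,13,5)
river: ρ → (5,17,-3)
river: ρ → (-3,13,15)
river: ρ → (15,17,-1)
river: ρ → (-1,17,15)
river: ρ → (15,13,-3)
river: ρ → (-3,17,5)
river: ρ → (5,13,-9)
river: ρ → (-9,5,9)
river: ρ → (9,13,-5)
river: ρ → (-5,17,3)
river: ρ → (3,13,-15)
river: ρ → (-15,17,1)
river: ρ → (1,17,-15)
river: ρ → (-15,13,3)
river: ρ → (3,17,-5)
river: ρ → (-5,13,9)
ρ-cycle length = 18 (tail of 0 descent steps not counted)

18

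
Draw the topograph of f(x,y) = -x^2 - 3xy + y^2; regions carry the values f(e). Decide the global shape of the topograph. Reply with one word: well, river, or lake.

D = b²−4ac = (-3)² − 4·(-1)·1 = 13
D > 0 non-square ⇒ indefinite ⇒ periodic river

river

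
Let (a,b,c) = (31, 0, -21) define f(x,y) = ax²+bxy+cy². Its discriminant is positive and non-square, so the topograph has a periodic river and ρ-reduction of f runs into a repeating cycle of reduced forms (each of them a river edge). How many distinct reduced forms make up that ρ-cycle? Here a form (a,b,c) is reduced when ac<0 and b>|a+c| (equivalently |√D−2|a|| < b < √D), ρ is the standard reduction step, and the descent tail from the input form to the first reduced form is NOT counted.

D = 2604, ⌊√D⌋ = 51
descent: ρ → (-21,42,10)  [lands on river]
river: ρ → (10,38,-29)
river: ρ → (-29,20,19)
river: ρ → (19,18,-30)
river: ρ → (-30,42,7)
river: ρ → (7,42,-30)
river: ρ → (-30,18,19)
river: ρ → (19,20,-29)
river: ρ → (-29,38,10)
river: ρ → (10,42,-21)
ρ-cycle length = 10 (tail of 1 descent step not counted)

10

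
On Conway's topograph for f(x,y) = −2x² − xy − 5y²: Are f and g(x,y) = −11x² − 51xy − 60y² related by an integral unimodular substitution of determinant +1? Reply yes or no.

D₁ = -39, D₂ = -39
f is negative-definite; reduce −f:
−f: reduced (well bottom): (2,1,5) with a≤c, −a<b≤a
flip sign back: reduced form of f is (-2,-1,-5)
g is negative-definite; reduce −g:
−g: translate: b→7 (≡51 mod 22), so (11,51,60)→(11,7,2)
−g: flip: (11,7,2)→(2,-7,11)
−g: translate: b→1 (≡-7 mod 4), so (2,-7,11)→(2,1,5)
−g: reduced (well bottom): (2,1,5) with a≤c, −a<b≤a
flip sign back: reduced form of g is (-2,-1,-5)
reduced forms (-2, -1, -5) vs (-2, -1, -5) ⇒ equivalent

yes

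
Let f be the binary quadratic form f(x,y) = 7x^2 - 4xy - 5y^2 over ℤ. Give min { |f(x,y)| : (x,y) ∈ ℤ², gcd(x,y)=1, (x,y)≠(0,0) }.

descent: ρ → (-5,4,7)  [lands on river]
river: ρ → (7,10,-2)
river: ρ → (-2,10,7)
river: ρ → (7,4,-5)
river: ρ → (-5,6,6)
river: ρ → (6,6,-5)
closes: descent 1, river 6
min |a| on river = 2

2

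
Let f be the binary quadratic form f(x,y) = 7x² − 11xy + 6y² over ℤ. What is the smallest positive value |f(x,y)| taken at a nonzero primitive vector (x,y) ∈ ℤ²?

translate: b→3 (≡-11 mod 14), so (7,-11,6)→(7,3,2)
flip: (7,3,2)→(2,-3,7)
translate: b→1 (≡-3 mod 4), so (2,-3,7)→(2,1,6)
reduced (well bottom): (2,1,6) with a≤c, −a<b≤a
well minimum = a = 2

2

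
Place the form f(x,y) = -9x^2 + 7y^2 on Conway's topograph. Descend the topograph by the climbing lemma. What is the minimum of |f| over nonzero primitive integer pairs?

descent: ρ → (7,14,-2)  [lands on river]
river: ρ → (-2,14,7)
closes: descent 1, river 2
min |a| on river = 2

2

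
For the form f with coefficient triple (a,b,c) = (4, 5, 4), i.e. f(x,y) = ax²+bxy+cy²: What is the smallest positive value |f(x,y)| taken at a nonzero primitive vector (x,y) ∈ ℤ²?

translate: b→-3 (≡5 mod 8), so (4,5,4)→(4,-3,3)
flip: (4,-3,3)→(3,3,4)
reduced (well bottom): (3,3,4) with a≤c, −a<b≤a
well minimum = a = 3

3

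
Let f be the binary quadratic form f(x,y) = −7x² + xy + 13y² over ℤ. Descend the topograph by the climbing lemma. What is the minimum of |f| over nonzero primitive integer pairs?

descent: ρ → (13,-1,-7)
descent: ρ → (-7,15,5)  [lands on river]
river: ρ → (5,15,-7)
river: ρ → (-7,13,7)
river: ρ → (7,15,-5)
river: ρ → (-5,15,7)
river: ρ → (7,13,-7)
closes: descent 2, river 6
min |a| on river = 5

5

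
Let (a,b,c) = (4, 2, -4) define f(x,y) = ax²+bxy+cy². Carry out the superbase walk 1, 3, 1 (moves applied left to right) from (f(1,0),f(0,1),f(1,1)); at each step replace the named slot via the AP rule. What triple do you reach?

start (4,-4,2) = (f(1,0),f(0,1),f(1,1))
replace slot 1: 2·((-4)+2) − 4 = -8 → (-8,-4,2)
replace slot 3: 2·((-8)+(-4)) − 2 = -26 → (-8,-4,-26)
replace slot 1: 2·((-4)+(-26)) − (-8) = -52 → (-52,-4,-26)

-52,-4,-26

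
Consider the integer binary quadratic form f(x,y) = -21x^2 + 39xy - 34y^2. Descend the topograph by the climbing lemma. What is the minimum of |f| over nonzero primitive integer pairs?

translate: b→3 (≡-39 mod 42), so (21,-39,34)→(21,3,16)
flip: (21,3,16)→(16,-3,21)
reduced (well bottom): (16,-3,21) with a≤c, −a<b≤a
well minimum |f| = |-16| = 16 (negative-definite)

16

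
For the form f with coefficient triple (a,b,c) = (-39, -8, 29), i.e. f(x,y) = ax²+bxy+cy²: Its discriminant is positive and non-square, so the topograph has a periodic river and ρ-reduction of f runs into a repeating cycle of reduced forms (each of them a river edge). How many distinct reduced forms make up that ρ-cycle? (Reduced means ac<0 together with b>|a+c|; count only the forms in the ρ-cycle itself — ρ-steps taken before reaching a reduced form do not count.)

D = 4588, ⌊√D⌋ = 67
descent: ρ → (29,66,-2)  [lands on river]
river: ρ → (-2,66,29)
river: ρ → (29,50,-18)
river: ρ → (-18,58,17)
river: ρ → (17,44,-39)
river: ρ → (-39,34,22)
river: ρ → (22,54,-19)
river: ρ → (-19,60,13)
river: ρ → (13,44,-51)
river: ρ → (-51,58,6)
river: ρ → (6,62,-31)
river: ρ → (-31,62,6)
river: ρ → (6,58,-51)
river: ρ → (-51,44,13)
river: ρ → (13,60,-19)
river: ρ → (-19,54,22)
river: ρ → (22,34,-39)
river: ρ → (-39,44,17)
river: ρ → (17,58,-18)
river: ρ → (-18,50,29)
ρ-cycle length = 20 (tail of 1 descent step not counted)

20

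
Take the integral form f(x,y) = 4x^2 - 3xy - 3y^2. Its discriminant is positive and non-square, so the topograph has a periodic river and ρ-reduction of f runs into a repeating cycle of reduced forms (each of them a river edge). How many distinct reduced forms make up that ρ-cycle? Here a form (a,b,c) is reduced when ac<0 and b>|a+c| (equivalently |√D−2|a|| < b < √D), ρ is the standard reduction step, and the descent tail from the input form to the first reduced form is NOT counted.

D = 57, ⌊√D⌋ = 7
descent: ρ → (-3,3,4)  [lands on river]
river: ρ → (4,5,-2)
river: ρ → (-2,7,1)
river: ρ → (1,7,-2)
river: ρ → (-2,5,4)
river: ρ → (4,3,-3)
ρ-cycle length = 6 (tail of 1 descent step not counted)

6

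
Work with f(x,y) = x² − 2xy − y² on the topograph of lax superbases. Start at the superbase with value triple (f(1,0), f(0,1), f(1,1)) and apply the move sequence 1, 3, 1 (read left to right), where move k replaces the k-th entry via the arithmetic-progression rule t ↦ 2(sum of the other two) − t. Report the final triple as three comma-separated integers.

start (1,-1,-2) = (f(1,0),f(0,1),f(1,1))
replace slot 1: 2·((-1)+(-2)) − 1 = -7 → (-7,-1,-2)
replace slot 3: 2·((-7)+(-1)) − (-2) = -14 → (-7,-1,-14)
replace slot 1: 2·((-1)+(-14)) − (-7) = -23 → (-23,-1,-14)

-23,-1,-14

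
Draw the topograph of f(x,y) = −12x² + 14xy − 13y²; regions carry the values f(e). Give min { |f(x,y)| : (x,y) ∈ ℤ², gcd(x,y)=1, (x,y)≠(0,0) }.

translate: b→10 (≡-14 mod 24), so (12,-14,13)→(12,10,11)
flip: (12,10,11)→(11,-10,12)
reduced (well bottom): (11,-10,12) with a≤c, −a<b≤a
well minimum |f| = |-11| = 11 (negative-definite)

11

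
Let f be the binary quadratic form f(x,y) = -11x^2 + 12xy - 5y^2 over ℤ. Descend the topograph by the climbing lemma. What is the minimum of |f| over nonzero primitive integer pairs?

translate: b→10 (≡-12 mod 22), so (11,-12,5)→(11,10,4)
flip: (11,10,4)→(4,-10,11)
translate: b→-2 (≡-10 mod 8), so (4,-10,11)→(4,-2,5)
reduced (well bottom): (4,-2,5) with a≤c, −a<b≤a
well minimum |f| = |-4| = 4 (negative-definite)

4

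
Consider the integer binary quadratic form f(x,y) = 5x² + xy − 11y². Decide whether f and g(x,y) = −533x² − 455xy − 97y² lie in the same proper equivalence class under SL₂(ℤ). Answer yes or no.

D₁ = 221, D₂ = 221
river cycle of f (length 4): (5, 11, -5), (-5, 9, 7), (7, 5, -7), (-7, 9, 5)
river cycle of g (length 4): (5, 11, -5), (-5, 9, 7), (7, 5, -7), (-7, 9, 5)
cycles coincide ⇒ equivalent

yes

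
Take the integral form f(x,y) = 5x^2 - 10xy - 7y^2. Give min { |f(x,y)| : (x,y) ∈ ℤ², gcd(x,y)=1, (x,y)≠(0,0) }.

descent: ρ → (-7,10,5)  [lands on river]
river: ρ → (5,10,-7)
river: ρ → (-7,4,8)
river: ρ → (8,12,-3)
river: ρ → (-3,12,8)
river: ρ → (8,4,-7)
closes: descent 1, river 6
min |a| on river = 3

3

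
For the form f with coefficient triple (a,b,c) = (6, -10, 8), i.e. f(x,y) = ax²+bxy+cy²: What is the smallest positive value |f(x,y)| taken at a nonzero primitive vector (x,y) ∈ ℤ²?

translate: b→2 (≡-10 mod 12), so (6,-10,8)→(6,2,4)
flip: (6,2,4)→(4,-2,6)
reduced (well bottom): (4,-2,6) with a≤c, −a<b≤a
well minimum = a = 4

4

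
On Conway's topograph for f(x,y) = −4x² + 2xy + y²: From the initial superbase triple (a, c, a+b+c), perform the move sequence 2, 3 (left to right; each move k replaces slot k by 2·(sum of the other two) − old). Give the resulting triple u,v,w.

start (-4,1,-1) = (f(1,0),f(0,1),f(1,1))
replace slot 2: 2·((-4)+(-1)) − 1 = -11 → (-4,-11,-1)
replace slot 3: 2·((-4)+(-11)) − (-1) = -29 → (-4,-11,-29)

-4,-11,-29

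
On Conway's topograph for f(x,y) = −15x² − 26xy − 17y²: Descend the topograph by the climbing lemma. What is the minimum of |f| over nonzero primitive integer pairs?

translate: b→-4 (≡26 mod 30), so (15,26,17)→(15,-4,6)
flip: (15,-4,6)→(6,4,15)
reduced (well bottom): (6,4,15) with a≤c, −a<b≤a
well minimum |f| = |-6| = 6 (negative-definite)

6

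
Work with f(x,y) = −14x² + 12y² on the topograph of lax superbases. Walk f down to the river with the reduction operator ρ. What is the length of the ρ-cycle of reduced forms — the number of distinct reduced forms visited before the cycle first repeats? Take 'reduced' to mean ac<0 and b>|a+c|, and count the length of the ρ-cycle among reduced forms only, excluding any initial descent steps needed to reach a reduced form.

D = 672, ⌊√D⌋ = 25
descent: ρ → (12,24,-2)  [lands on river]
river: ρ → (-2,24,12)
ρ-cycle length = 2 (tail of 1 descent step not counted)

2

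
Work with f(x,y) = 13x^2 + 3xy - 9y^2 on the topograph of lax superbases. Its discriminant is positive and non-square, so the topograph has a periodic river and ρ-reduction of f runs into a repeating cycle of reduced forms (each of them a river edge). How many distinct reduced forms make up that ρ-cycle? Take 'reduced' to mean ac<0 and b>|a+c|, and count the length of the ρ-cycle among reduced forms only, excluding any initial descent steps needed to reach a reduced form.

D = 477, ⌊√D⌋ = 21
descent: ρ → (-9,15,7)  [lands on river]
river: ρ → (7,13,-11)
river: ρ → (-11,9,9)
river: ρ → (9,9,-11)
river: ρ → (-11,13,7)
river: ρ → (7,15,-9)
river: ρ → (-9,21,1)
river: ρ → (1,21,-9)
ρ-cycle length = 8 (tail of 1 descent step not counted)

8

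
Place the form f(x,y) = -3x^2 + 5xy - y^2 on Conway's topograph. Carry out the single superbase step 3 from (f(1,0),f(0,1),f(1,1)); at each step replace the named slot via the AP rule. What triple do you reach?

start (-3,-1,1) = (f(1,0),f(0,1),f(1,1))
replace slot 3: 2·((-3)+(-1)) − 1 = -9 → (-3,-1,-9)

-3,-1,-9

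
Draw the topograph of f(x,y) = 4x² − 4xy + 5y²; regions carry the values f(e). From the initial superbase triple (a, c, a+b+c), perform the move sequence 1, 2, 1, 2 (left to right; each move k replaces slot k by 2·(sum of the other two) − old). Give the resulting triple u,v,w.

start (4,5,5) = (f(1,0),f(0,1),f(1,1))
replace slot 1: 2·(5+5) − 4 = 16 → (16,5,5)
replace slot 2: 2·(16+5) − 5 = 37 → (16,37,5)
replace slot 1: 2·(37+5) − 16 = 68 → (68,37,5)
replace slot 2: 2·(68+5) − 37 = 109 → (68,109,5)

68,109,5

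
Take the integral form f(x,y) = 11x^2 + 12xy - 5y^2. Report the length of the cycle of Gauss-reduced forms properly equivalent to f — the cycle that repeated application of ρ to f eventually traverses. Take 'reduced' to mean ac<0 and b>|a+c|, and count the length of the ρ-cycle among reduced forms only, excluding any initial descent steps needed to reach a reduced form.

D = 364, ⌊√D⌋ = 19
river: ρ → (-5,18,2)
river: ρ → (2,18,-5)
river: ρ → (-5,12,11)
river: ρ → (11,10,-6)
river: ρ → (-6,14,7)
river: ρ → (7,14,-6)
river: ρ → (-6,10,11)
river: ρ → (11,12,-5)
ρ-cycle length = 8 (tail of 0 descent steps not counted)

8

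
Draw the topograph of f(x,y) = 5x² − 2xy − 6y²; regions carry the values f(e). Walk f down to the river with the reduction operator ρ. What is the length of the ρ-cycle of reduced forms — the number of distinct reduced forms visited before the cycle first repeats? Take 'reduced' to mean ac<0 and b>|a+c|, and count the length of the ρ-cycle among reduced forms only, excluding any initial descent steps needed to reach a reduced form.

D = 124, ⌊√D⌋ = 11
descent: ρ → (-6,2,5)  [lands on river]
river: ρ → (5,8,-3)
river: ρ → (-3,10,2)
river: ρ → (2,10,-3)
river: ρ → (-3,8,5)
river: ρ → (5,2,-6)
river: ρ → (-6,10,1)
river: ρ → (1,10,-6)
ρ-cycle length = 8 (tail of 1 descent step not counted)

8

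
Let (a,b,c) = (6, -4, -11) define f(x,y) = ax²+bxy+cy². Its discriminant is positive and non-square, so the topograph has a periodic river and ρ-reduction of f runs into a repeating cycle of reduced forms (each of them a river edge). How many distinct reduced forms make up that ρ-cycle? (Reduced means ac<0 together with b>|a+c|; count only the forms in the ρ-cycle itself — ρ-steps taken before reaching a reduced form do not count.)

D = 280, ⌊√D⌋ = 16
descent: ρ → (-11,4,6)
descent: ρ → (6,8,-9)  [lands on river]
river: ρ → (-9,10,5)
river: ρ → (5,10,-9)
river: ρ → (-9,8,6)
river: ρ → (6,16,-1)
river: ρ → (-1,16,6)
ρ-cycle length = 6 (tail of 2 descent steps not counted)

6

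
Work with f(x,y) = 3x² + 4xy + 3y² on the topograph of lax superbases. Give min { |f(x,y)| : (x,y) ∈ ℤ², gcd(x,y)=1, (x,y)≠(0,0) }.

translate: b→-2 (≡4 mod 6), so (3,4,3)→(3,-2,2)
flip: (3,-2,2)→(2,2,3)
reduced (well bottom): (2,2,3) with a≤c, −a<b≤a
well minimum = a = 2

2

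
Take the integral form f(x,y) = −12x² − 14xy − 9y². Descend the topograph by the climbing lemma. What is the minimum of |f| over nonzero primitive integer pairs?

translate: b→-10 (≡14 mod 24), so (12,14,9)→(12,-10,7)
flip: (12,-10,7)→(7,10,12)
translate: b→-4 (≡10 mod 14), so (7,10,12)→(7,-4,9)
reduced (well bottom): (7,-4,9) with a≤c, −a<b≤a
well minimum |f| = |-7| = 7 (negative-definite)

7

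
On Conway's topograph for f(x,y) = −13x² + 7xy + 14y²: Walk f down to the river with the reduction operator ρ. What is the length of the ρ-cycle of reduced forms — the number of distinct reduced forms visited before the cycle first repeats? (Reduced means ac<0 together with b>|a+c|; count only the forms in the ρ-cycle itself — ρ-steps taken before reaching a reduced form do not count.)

D = 777, ⌊√D⌋ = 27
river: ρ → (14,21,-6)
river: ρ → (-6,27,2)
river: ρ → (2,25,-19)
river: ρ → (-19,13,8)
river: ρ → (8,19,-13)
river: ρ → (-13,7,14)
ρ-cycle length = 6 (tail of 0 descent steps not counted)

6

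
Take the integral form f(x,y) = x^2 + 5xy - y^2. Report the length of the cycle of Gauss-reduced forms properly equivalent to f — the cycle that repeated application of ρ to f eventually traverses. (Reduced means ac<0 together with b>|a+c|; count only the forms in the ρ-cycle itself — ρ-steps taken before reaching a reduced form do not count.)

D = 29, ⌊√D⌋ = 5
river: ρ → (-1,5,1)
river: ρ → (1,5,-1)
ρ-cycle length = 2 (tail of 0 descent steps not counted)

2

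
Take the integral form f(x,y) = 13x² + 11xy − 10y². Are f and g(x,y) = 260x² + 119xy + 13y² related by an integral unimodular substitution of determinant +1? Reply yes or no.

D₁ = 641, D₂ = 641
river cycle of f (length 46): (-10, 9, 14), (14, 19, -5), (-5, 21, 10), (10, 19, -7), (-7, 23, 4), (4, 25, -1), (-1, 25, 4), (4, 23, -7), (-7, 19, 10), (10, 21, -5), … (36 more)
river cycle of g (length 46): (13, 11, -10), (-10, 9, 14), (14, 19, -5), (-5, 21, 10), (10, 19, -7), (-7, 23, 4), (4, 25, -1), (-1, 25, 4), (4, 23, -7), (-7, 19, 10), … (36 more)
cycles coincide ⇒ equivalent

yes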